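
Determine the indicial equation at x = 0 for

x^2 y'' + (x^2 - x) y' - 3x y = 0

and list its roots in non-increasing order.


Divide by x^2 to reach normal form y'' + P_1(x) y' + P_2(x) y = 0 with P_1(x) = 1 - 1/x and P_2(x) = -3/x.
x = 0 is a singular point because the y'-coefficient 1 - 1/x has a pole at x = 0 and the y-coefficient -3/x has a pole at x = 0.
It is a regular singular point because x P_1(x) = p(x) = x - 1 and x^2 P_2(x) = q(x) = -3x are polynomials, hence analytic at x = 0.
p(0) = -1,  q(0) = 0.
Indicial equation: r(r-1) + p(0) r + q(0) = 0, i.e. r^2 + (p(0) - 1) r + q(0) = 0, i.e. r^2 - 2 r = 0.
Discriminant: (-2)^2 - 4(0) = 4, so r = (2 ± 2)/2.
Solving: r_1 = 2, r_2 = 0.

indicial: r^2 - 2 r = 0; roots r_1 = 2, r_2 = 0


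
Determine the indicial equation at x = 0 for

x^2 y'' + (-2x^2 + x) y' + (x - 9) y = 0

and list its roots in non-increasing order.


Divide by x^2 to reach normal form y'' + P_1(x) y' + P_2(x) y = 0 with P_1(x) = -2 + 1/x and P_2(x) = 1/x - 9/x^2.
x = 0 is a singular point because the y'-coefficient -2 + 1/x has a pole at x = 0 and the y-coefficient 1/x - 9/x^2 has a pole at x = 0.
It is a regular singular point because x P_1(x) = p(x) = 1 - 2x and x^2 P_2(x) = q(x) = x - 9 are polynomials, hence analytic at x = 0.
p(0) = 1,  q(0) = -9.
Indicial equation: r(r-1) + p(0) r + q(0) = 0, i.e. r^2 + (p(0) - 1) r + q(0) = 0, i.e. r^2 - 9 = 0.
Discriminant: (0)^2 - 4(-9) = 36, so r = (0 ± 6)/2.
Solving: r_1 = 3, r_2 = -3.

indicial: r^2 - 9 = 0; roots r_1 = 3, r_2 = -3


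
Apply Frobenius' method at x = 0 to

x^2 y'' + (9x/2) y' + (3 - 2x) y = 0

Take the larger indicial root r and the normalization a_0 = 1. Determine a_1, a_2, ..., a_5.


Write in Frobenius form y'' + (p(x)/x) y' + (q(x)/x^2) y = 0:
  p(x) = 9/2,  q(x) = 3 - 2x.
Indicial equation: r(r-1) + (9/2) r + (3) = 0 -> roots r_1 = -3/2, r_2 = -2.
Take r = r_1 = -3/2. Let y(x) = x^r sum_{n>=0} a_n x^n with a_0 = 1.
Substitute y = x^r sum a_n x^n and match x^{r+n}. The recurrence is
  D(n) a_n - 2 a_{n-1} = 0,  where D(n) = (r+n)(r+n-1) + (9/2)(r+n) + (3).
  a_n = 2 / D(n) * a_{n-1}.
Since the indicial polynomial factors as (r - r_1)(r - r_2), D(n) = (r_1 + n - r_1)(r_1 + n - r_2) = n(n + 1/2).
Evaluating step by step (a_0 = 1):
  n = 1: D(1) = 1(1 + 1/2) = 3/2; numerator = 2(1) = 2; a_1 = (2)/(3/2) = 4/3
  n = 2: D(2) = 2(2 + 1/2) = 5; numerator = 2(4/3) = 8/3; a_2 = (8/3)/(5) = 8/15
  n = 3: D(3) = 3(3 + 1/2) = 21/2; numerator = 2(8/15) = 16/15; a_3 = (16/15)/(21/2) = 32/315
  n = 4: D(4) = 4(4 + 1/2) = 18; numerator = 2(32/315) = 64/315; a_4 = (64/315)/(18) = 32/2835
  n = 5: D(5) = 5(5 + 1/2) = 55/2; numerator = 2(32/2835) = 64/2835; a_5 = (64/2835)/(55/2) = 128/155925

r = -3/2; a_0 = 1; a_1 = 4/3; a_2 = 8/15; a_3 = 32/315; a_4 = 32/2835; a_5 = 128/155925


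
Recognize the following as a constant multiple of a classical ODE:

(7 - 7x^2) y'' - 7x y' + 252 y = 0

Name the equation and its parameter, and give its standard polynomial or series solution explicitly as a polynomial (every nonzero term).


All three coefficients share the factor 7; dividing through by 7 gives  (1 - x^2) y'' - x y' + 36 y = 0.
This matches the Chebyshev equation (1 - x^2) y'' - x y' + n^2 y = 0 (note the -x y' term, not -2x y') with n^2 = 36, so n = 6; the polynomial solution is T_6(x).
With y = sum_k a_k x^k, matching x^k gives (k+2)(k+1) a_{k+2} = (k^2 - n^2) a_k = (k - 6)(k + 6) a_k. The right side vanishes at k = 6, so the series with the parity of 6 terminates at degree 6.
Standard normalization: leading coefficient of T_n is 2^(n-1), so a_6 = 2^5 = 32. Work downward with a_k = (k+1)(k+2) a_{k+2} / ((k - 6)(k + 6)):
  a_4 = (5)(6)(32) / ((4 - 6)(4 + 6)) = 960/(-20) = -48
  a_2 = (3)(4)(-48) / ((2 - 6)(2 + 6)) = -576/(-32) = 18
  a_0 = (1)(2)(18) / ((0 - 6)(0 + 6)) = 36/(-36) = -1
Hence T_6(x) = 32 x^6 - 48 x^4 + 18 x^2 - 1.

T_6(x); series = 32 x^6 - 48 x^4 + 18 x^2 - 1


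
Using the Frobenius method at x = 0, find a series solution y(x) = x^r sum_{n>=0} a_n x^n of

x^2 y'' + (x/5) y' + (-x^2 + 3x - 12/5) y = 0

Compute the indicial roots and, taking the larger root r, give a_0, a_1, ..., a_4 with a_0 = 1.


Write in Frobenius form y'' + (p(x)/x) y' + (q(x)/x^2) y = 0:
  p(x) = 1/5,  q(x) = -x^2 + 3x - 12/5.
Indicial equation: r(r-1) + (1/5) r + (-12/5) = 0 -> roots r_1 = 2, r_2 = -6/5.
Take r = r_1 = 2. Let y(x) = x^r sum_{n>=0} a_n x^n with a_0 = 1.
Substitute y = x^r sum a_n x^n and match x^{r+n}. The recurrence is
  D(n) a_n + 3 a_{n-1} - 1 a_{n-2} = 0,  where D(n) = (r+n)(r+n-1) + (1/5)(r+n) + (-12/5).
  a_n = [-3 a_{n-1} + 1 a_{n-2}] / D(n).
Since the indicial polynomial factors as (r - r_1)(r - r_2), D(n) = (r_1 + n - r_1)(r_1 + n - r_2) = n(n + 16/5).
Evaluating step by step (a_0 = 1):
  n = 1: D(1) = 1(1 + 16/5) = 21/5; numerator = -3(1) = -3; a_1 = (-3)/(21/5) = -5/7
  n = 2: D(2) = 2(2 + 16/5) = 52/5; numerator = -3(-5/7) + 1(1) = 22/7; a_2 = (22/7)/(52/5) = 55/182
  n = 3: D(3) = 3(3 + 16/5) = 93/5; numerator = -3(55/182) + 1(-5/7) = -295/182; a_3 = (-295/182)/(93/5) = -1475/16926
  n = 4: D(4) = 4(4 + 16/5) = 144/5; numerator = -3(-1475/16926) + 1(55/182) = 1590/2821; a_4 = (1590/2821)/(144/5) = 1325/67704

r = 2; a_0 = 1; a_1 = -5/7; a_2 = 55/182; a_3 = -1475/16926; a_4 = 1325/67704


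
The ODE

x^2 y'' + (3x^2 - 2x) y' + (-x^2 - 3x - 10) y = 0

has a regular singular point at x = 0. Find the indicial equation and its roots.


Divide by x^2 to reach normal form y'' + P_1(x) y' + P_2(x) y = 0 with P_1(x) = 3 - 2/x and P_2(x) = -1 - 3/x - 10/x^2.
x = 0 is a singular point because the y'-coefficient 3 - 2/x has a pole at x = 0 and the y-coefficient -1 - 3/x - 10/x^2 has a pole at x = 0.
It is a regular singular point because x P_1(x) = p(x) = 3x - 2 and x^2 P_2(x) = q(x) = -x^2 - 3x - 10 are polynomials, hence analytic at x = 0.
p(0) = -2,  q(0) = -10.
Indicial equation: r(r-1) + p(0) r + q(0) = 0, i.e. r^2 + (p(0) - 1) r + q(0) = 0, i.e. r^2 - 3 r - 10 = 0.
Discriminant: (-3)^2 - 4(-10) = 49, so r = (3 ± 7)/2.
Solving: r_1 = 5, r_2 = -2.

indicial: r^2 - 3 r - 10 = 0; roots r_1 = 5, r_2 = -2


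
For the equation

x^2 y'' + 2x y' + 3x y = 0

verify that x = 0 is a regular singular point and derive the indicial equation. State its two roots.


Divide by x^2 to reach normal form y'' + P_1(x) y' + P_2(x) y = 0 with P_1(x) = 2/x and P_2(x) = 3/x.
x = 0 is a singular point because the y'-coefficient 2/x has a pole at x = 0 and the y-coefficient 3/x has a pole at x = 0.
It is a regular singular point because x P_1(x) = p(x) = 2 and x^2 P_2(x) = q(x) = 3x are polynomials, hence analytic at x = 0.
p(0) = 2,  q(0) = 0.
Indicial equation: r(r-1) + p(0) r + q(0) = 0, i.e. r^2 + (p(0) - 1) r + q(0) = 0, i.e. r^2 + 1 r = 0.
Discriminant: (1)^2 - 4(0) = 1, so r = (-1 ± 1)/2.
Solving: r_1 = 0, r_2 = -1.

indicial: r^2 + 1 r = 0; roots r_1 = 0, r_2 = -1


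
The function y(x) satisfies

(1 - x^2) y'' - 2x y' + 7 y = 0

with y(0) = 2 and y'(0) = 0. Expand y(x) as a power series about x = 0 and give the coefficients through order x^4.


Ansatz: y(x) = sum_{n>=0} a_n x^n, so y'(x) = sum_{n>=1} n a_n x^(n-1) and y''(x) = sum_{n>=2} n(n-1) a_n x^(n-2).
Substitute into P(x) y'' + Q(x) y' + R(x) y = 0 with P(x) = 1 - x^2, Q(x) = -2x, R(x) = 7, and match powers of x.
Initial conditions: a_0 = 2, a_1 = 0.
Setting the coefficient of each power of x to zero and solving order by order (substituting the coefficients already found):
  x^0: 2 a_2 + 7 a_0 = 0  ->  2 a_2 = -7 a_0 = -14  ->  a_2 = -7
  x^1: 6 a_3 + 5 a_1 = 0  ->  6 a_3 = -5 a_1 = 0  ->  a_3 = 0
  x^2: 12 a_4 + a_2 = 0  ->  12 a_4 = -a_2 = 7  ->  a_4 = 7/12
Truncated series: y(x) = 2 - 7 x^2 + (7/12) x^4 + O(x^5).

a_0 = 2; a_1 = 0; a_2 = -7; a_3 = 0; a_4 = 7/12


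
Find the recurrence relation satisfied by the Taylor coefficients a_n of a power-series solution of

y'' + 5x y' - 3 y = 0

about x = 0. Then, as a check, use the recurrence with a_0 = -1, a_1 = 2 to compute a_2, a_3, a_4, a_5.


Substitute y = sum_n a_n x^n.
y''(x) has coefficient (n+2)(n+1) a_{n+2} at x^n;
5 x y'(x) has coefficient 5 n a_n at x^n (shift);
-3 y(x) has coefficient -3 a_n at x^n.
Matching x^n: (n+2)(n+1) a_{n+2} + (5n - 3) a_n = 0.
Thus a_{n+2} = (-5n + 3) / ((n+1)(n+2)) * a_n.

Check with a_0 = -1, a_1 = 2 (apply the recurrence for n = 0, 1, 2, 3): a_0 = -1, a_1 = 2, a_2 = -3/2, a_3 = -2/3, a_4 = 7/8, a_5 = 2/5.

a_(n+2) = (-5n + 3) / ((n+1)(n+2)) * a_n; check: a_0 = -1, a_1 = 2, a_2 = -3/2, a_3 = -2/3, a_4 = 7/8, a_5 = 2/5


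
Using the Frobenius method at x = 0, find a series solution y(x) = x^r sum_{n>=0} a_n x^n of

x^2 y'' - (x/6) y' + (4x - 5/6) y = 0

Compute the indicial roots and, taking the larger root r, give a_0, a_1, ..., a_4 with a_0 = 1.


Write in Frobenius form y'' + (p(x)/x) y' + (q(x)/x^2) y = 0:
  p(x) = -1/6,  q(x) = 4x - 5/6.
Indicial equation: r(r-1) + (-1/6) r + (-5/6) = 0 -> roots r_1 = 5/3, r_2 = -1/2.
Take r = r_1 = 5/3. Let y(x) = x^r sum_{n>=0} a_n x^n with a_0 = 1.
Substitute y = x^r sum a_n x^n and match x^{r+n}. The recurrence is
  D(n) a_n + 4 a_{n-1} = 0,  where D(n) = (r+n)(r+n-1) + (-1/6)(r+n) + (-5/6).
  a_n = -4 / D(n) * a_{n-1}.
Since the indicial polynomial factors as (r - r_1)(r - r_2), D(n) = (r_1 + n - r_1)(r_1 + n - r_2) = n(n + 13/6).
Evaluating step by step (a_0 = 1):
  n = 1: D(1) = 1(1 + 13/6) = 19/6; numerator = -4(1) = -4; a_1 = (-4)/(19/6) = -24/19
  n = 2: D(2) = 2(2 + 13/6) = 25/3; numerator = -4(-24/19) = 96/19; a_2 = (96/19)/(25/3) = 288/475
  n = 3: D(3) = 3(3 + 13/6) = 31/2; numerator = -4(288/475) = -1152/475; a_3 = (-1152/475)/(31/2) = -2304/14725
  n = 4: D(4) = 4(4 + 13/6) = 74/3; numerator = -4(-2304/14725) = 9216/14725; a_4 = (9216/14725)/(74/3) = 13824/544825

r = 5/3; a_0 = 1; a_1 = -24/19; a_2 = 288/475; a_3 = -2304/14725; a_4 = 13824/544825


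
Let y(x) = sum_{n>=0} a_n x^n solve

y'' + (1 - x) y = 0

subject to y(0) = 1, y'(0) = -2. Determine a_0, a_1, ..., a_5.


Ansatz: y(x) = sum_{n>=0} a_n x^n, so y'(x) = sum_{n>=1} n a_n x^(n-1) and y''(x) = sum_{n>=2} n(n-1) a_n x^(n-2).
Substitute into P(x) y'' + Q(x) y' + R(x) y = 0 with P(x) = 1, Q(x) = 0, R(x) = 1 - x, and match powers of x.
Initial conditions: a_0 = 1, a_1 = -2.
Setting the coefficient of each power of x to zero and solving order by order (substituting the coefficients already found):
  x^0: 2 a_2 + a_0 = 0  ->  2 a_2 = -a_0 = -1  ->  a_2 = -1/2
  x^1: 6 a_3 + a_1 - a_0 = 0  ->  6 a_3 = -a_1 + a_0 = 3  ->  a_3 = 1/2
  x^2: 12 a_4 + a_2 - a_1 = 0  ->  12 a_4 = -a_2 + a_1 = -3/2  ->  a_4 = -1/8
  x^3: 20 a_5 + a_3 - a_2 = 0  ->  20 a_5 = -a_3 + a_2 = -1  ->  a_5 = -1/20
Truncated series: y(x) = 1 - 2 x - (1/2) x^2 + (1/2) x^3 - (1/8) x^4 - (1/20) x^5 + O(x^6).

a_0 = 1; a_1 = -2; a_2 = -1/2; a_3 = 1/2; a_4 = -1/8; a_5 = -1/20


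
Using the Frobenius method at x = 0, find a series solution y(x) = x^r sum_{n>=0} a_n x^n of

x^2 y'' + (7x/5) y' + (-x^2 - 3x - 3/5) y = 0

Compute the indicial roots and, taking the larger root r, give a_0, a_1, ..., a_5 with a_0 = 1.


Write in Frobenius form y'' + (p(x)/x) y' + (q(x)/x^2) y = 0:
  p(x) = 7/5,  q(x) = -x^2 - 3x - 3/5.
Indicial equation: r(r-1) + (7/5) r + (-3/5) = 0 -> roots r_1 = 3/5, r_2 = -1.
Take r = r_1 = 3/5. Let y(x) = x^r sum_{n>=0} a_n x^n with a_0 = 1.
Substitute y = x^r sum a_n x^n and match x^{r+n}. The recurrence is
  D(n) a_n - 3 a_{n-1} - 1 a_{n-2} = 0,  where D(n) = (r+n)(r+n-1) + (7/5)(r+n) + (-3/5).
  a_n = [3 a_{n-1} + 1 a_{n-2}] / D(n).
Since the indicial polynomial factors as (r - r_1)(r - r_2), D(n) = (r_1 + n - r_1)(r_1 + n - r_2) = n(n + 8/5).
Evaluating step by step (a_0 = 1):
  n = 1: D(1) = 1(1 + 8/5) = 13/5; numerator = 3(1) = 3; a_1 = (3)/(13/5) = 15/13
  n = 2: D(2) = 2(2 + 8/5) = 36/5; numerator = 3(15/13) + 1(1) = 58/13; a_2 = (58/13)/(36/5) = 145/234
  n = 3: D(3) = 3(3 + 8/5) = 69/5; numerator = 3(145/234) + 1(15/13) = 235/78; a_3 = (235/78)/(69/5) = 1175/5382
  n = 4: D(4) = 4(4 + 8/5) = 112/5; numerator = 3(1175/5382) + 1(145/234) = 3430/2691; a_4 = (3430/2691)/(112/5) = 1225/21528
  n = 5: D(5) = 5(5 + 8/5) = 33; numerator = 3(1225/21528) + 1(1175/5382) = 8375/21528; a_5 = (8375/21528)/(33) = 8375/710424

r = 3/5; a_0 = 1; a_1 = 15/13; a_2 = 145/234; a_3 = 1175/5382; a_4 = 1225/21528; a_5 = 8375/710424


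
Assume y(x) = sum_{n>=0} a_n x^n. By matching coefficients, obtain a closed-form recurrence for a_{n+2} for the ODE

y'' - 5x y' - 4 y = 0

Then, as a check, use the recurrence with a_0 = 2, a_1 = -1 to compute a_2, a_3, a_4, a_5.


Substitute y = sum_n a_n x^n.
y''(x) has coefficient (n+2)(n+1) a_{n+2} at x^n;
-5 x y'(x) has coefficient -5 n a_n at x^n (shift);
-4 y(x) has coefficient -4 a_n at x^n.
Matching x^n: (n+2)(n+1) a_{n+2} + (-5n - 4) a_n = 0.
Thus a_{n+2} = (5n + 4) / ((n+1)(n+2)) * a_n.

Check with a_0 = 2, a_1 = -1 (apply the recurrence for n = 0, 1, 2, 3): a_0 = 2, a_1 = -1, a_2 = 4, a_3 = -3/2, a_4 = 14/3, a_5 = -57/40.

a_(n+2) = (5n + 4) / ((n+1)(n+2)) * a_n; check: a_0 = 2, a_1 = -1, a_2 = 4, a_3 = -3/2, a_4 = 14/3, a_5 = -57/40


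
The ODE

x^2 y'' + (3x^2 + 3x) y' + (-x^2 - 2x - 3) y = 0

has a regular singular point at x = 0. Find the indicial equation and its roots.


Divide by x^2 to reach normal form y'' + P_1(x) y' + P_2(x) y = 0 with P_1(x) = 3 + 3/x and P_2(x) = -1 - 2/x - 3/x^2.
x = 0 is a singular point because the y'-coefficient 3 + 3/x has a pole at x = 0 and the y-coefficient -1 - 2/x - 3/x^2 has a pole at x = 0.
It is a regular singular point because x P_1(x) = p(x) = 3x + 3 and x^2 P_2(x) = q(x) = -x^2 - 2x - 3 are polynomials, hence analytic at x = 0.
p(0) = 3,  q(0) = -3.
Indicial equation: r(r-1) + p(0) r + q(0) = 0, i.e. r^2 + (p(0) - 1) r + q(0) = 0, i.e. r^2 + 2 r - 3 = 0.
Discriminant: (2)^2 - 4(-3) = 16, so r = (-2 ± 4)/2.
Solving: r_1 = 1, r_2 = -3.

indicial: r^2 + 2 r - 3 = 0; roots r_1 = 1, r_2 = -3


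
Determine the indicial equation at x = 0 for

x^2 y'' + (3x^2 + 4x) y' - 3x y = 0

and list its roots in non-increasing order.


Divide by x^2 to reach normal form y'' + P_1(x) y' + P_2(x) y = 0 with P_1(x) = 3 + 4/x and P_2(x) = -3/x.
x = 0 is a singular point because the y'-coefficient 3 + 4/x has a pole at x = 0 and the y-coefficient -3/x has a pole at x = 0.
It is a regular singular point because x P_1(x) = p(x) = 3x + 4 and x^2 P_2(x) = q(x) = -3x are polynomials, hence analytic at x = 0.
p(0) = 4,  q(0) = 0.
Indicial equation: r(r-1) + p(0) r + q(0) = 0, i.e. r^2 + (p(0) - 1) r + q(0) = 0, i.e. r^2 + 3 r = 0.
Discriminant: (3)^2 - 4(0) = 9, so r = (-3 ± 3)/2.
Solving: r_1 = 0, r_2 = -3.

indicial: r^2 + 3 r = 0; roots r_1 = 0, r_2 = -3


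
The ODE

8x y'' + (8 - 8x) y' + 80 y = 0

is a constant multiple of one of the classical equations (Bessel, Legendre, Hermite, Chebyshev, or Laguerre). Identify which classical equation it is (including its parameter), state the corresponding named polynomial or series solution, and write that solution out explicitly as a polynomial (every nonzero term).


All three coefficients share the factor 8; dividing through by 8 gives  x y'' + (1 - x) y' + 10 y = 0.
This matches the Laguerre equation x y'' + (1 - x) y' + n y = 0 with n = 10; the polynomial solution is L_10(x).
With y = sum_k a_k x^k, matching x^k gives (k+1)k a_{k+1} + (k+1) a_{k+1} - k a_k + n a_k = 0, i.e. (k+1)^2 a_{k+1} = (k - n) a_k = (k - 10) a_k. The right side vanishes at k = 10, so the series terminates at degree 10.
Standard normalization L_n(0) = 1 gives a_0 = 1. Work upward with a_{k+1} = (k - 10) a_k / (k+1)^2:
  a_1 = (0 - 10)(1) / 1^2 = -10/1 = -10
  a_2 = (1 - 10)(-10) / 2^2 = 90/4 = 45/2
  a_3 = (2 - 10)(45/2) / 3^2 = -180/9 = -20
  a_4 = (3 - 10)(-20) / 4^2 = 140/16 = 35/4
  a_5 = (4 - 10)(35/4) / 5^2 = (-105/2)/25 = -21/10
  a_6 = (5 - 10)(-21/10) / 6^2 = (21/2)/36 = 7/24
  a_7 = (6 - 10)(7/24) / 7^2 = (-7/6)/49 = -1/42
  a_8 = (7 - 10)(-1/42) / 8^2 = (1/14)/64 = 1/896
  a_9 = (8 - 10)(1/896) / 9^2 = (-1/448)/81 = -1/36288
  a_10 = (9 - 10)(-1/36288) / 10^2 = (1/36288)/100 = 1/3628800
Hence L_10(x) = x^10/3628800 - x^9/36288 + x^8/896 - x^7/42 + 7 x^6/24 - 21 x^5/10 + 35 x^4/4 - 20 x^3 + 45 x^2/2 - 10 x + 1.

L_10(x); series = x^10/3628800 - x^9/36288 + x^8/896 - x^7/42 + 7 x^6/24 - 21 x^5/10 + 35 x^4/4 - 20 x^3 + 45 x^2/2 - 10 x + 1


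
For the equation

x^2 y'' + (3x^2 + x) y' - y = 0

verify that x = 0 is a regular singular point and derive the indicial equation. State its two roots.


Divide by x^2 to reach normal form y'' + P_1(x) y' + P_2(x) y = 0 with P_1(x) = 3 + 1/x and P_2(x) = -1/x^2.
x = 0 is a singular point because the y'-coefficient 3 + 1/x has a pole at x = 0 and the y-coefficient -1/x^2 has a pole at x = 0.
It is a regular singular point because x P_1(x) = p(x) = 3x + 1 and x^2 P_2(x) = q(x) = -1 are polynomials, hence analytic at x = 0.
p(0) = 1,  q(0) = -1.
Indicial equation: r(r-1) + p(0) r + q(0) = 0, i.e. r^2 + (p(0) - 1) r + q(0) = 0, i.e. r^2 - 1 = 0.
Discriminant: (0)^2 - 4(-1) = 4, so r = (0 ± 2)/2.
Solving: r_1 = 1, r_2 = -1.

indicial: r^2 - 1 = 0; roots r_1 = 1, r_2 = -1


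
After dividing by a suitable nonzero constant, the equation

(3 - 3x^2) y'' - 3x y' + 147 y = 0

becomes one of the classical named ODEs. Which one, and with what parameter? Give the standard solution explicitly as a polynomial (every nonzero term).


All three coefficients share the factor 3; dividing through by 3 gives  (1 - x^2) y'' - x y' + 49 y = 0.
This matches the Chebyshev equation (1 - x^2) y'' - x y' + n^2 y = 0 (note the -x y' term, not -2x y') with n^2 = 49, so n = 7; the polynomial solution is T_7(x).
With y = sum_k a_k x^k, matching x^k gives (k+2)(k+1) a_{k+2} = (k^2 - n^2) a_k = (k - 7)(k + 7) a_k. The right side vanishes at k = 7, so the series with the parity of 7 terminates at degree 7.
Standard normalization: leading coefficient of T_n is 2^(n-1), so a_7 = 2^6 = 64. Work downward with a_k = (k+1)(k+2) a_{k+2} / ((k - 7)(k + 7)):
  a_5 = (6)(7)(64) / ((5 - 7)(5 + 7)) = 2688/(-24) = -112
  a_3 = (4)(5)(-112) / ((3 - 7)(3 + 7)) = -2240/(-40) = 56
  a_1 = (2)(3)(56) / ((1 - 7)(1 + 7)) = 336/(-48) = -7
Hence T_7(x) = 64 x^7 - 112 x^5 + 56 x^3 - 7 x.

T_7(x); series = 64 x^7 - 112 x^5 + 56 x^3 - 7 x


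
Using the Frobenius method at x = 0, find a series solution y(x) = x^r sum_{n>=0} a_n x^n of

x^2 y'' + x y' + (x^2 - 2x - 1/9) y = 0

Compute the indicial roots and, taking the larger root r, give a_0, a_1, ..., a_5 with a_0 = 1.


Write in Frobenius form y'' + (p(x)/x) y' + (q(x)/x^2) y = 0:
  p(x) = 1,  q(x) = x^2 - 2x - 1/9.
Indicial equation: r(r-1) + (1) r + (-1/9) = 0 -> roots r_1 = 1/3, r_2 = -1/3.
Take r = r_1 = 1/3. Let y(x) = x^r sum_{n>=0} a_n x^n with a_0 = 1.
Substitute y = x^r sum a_n x^n and match x^{r+n}. The recurrence is
  D(n) a_n - 2 a_{n-1} + 1 a_{n-2} = 0,  where D(n) = (r+n)(r+n-1) + (1)(r+n) + (-1/9).
  a_n = [2 a_{n-1} - 1 a_{n-2}] / D(n).
Since the indicial polynomial factors as (r - r_1)(r - r_2), D(n) = (r_1 + n - r_1)(r_1 + n - r_2) = n(n + 2/3).
Evaluating step by step (a_0 = 1):
  n = 1: D(1) = 1(1 + 2/3) = 5/3; numerator = 2(1) = 2; a_1 = (2)/(5/3) = 6/5
  n = 2: D(2) = 2(2 + 2/3) = 16/3; numerator = 2(6/5) - 1(1) = 7/5; a_2 = (7/5)/(16/3) = 21/80
  n = 3: D(3) = 3(3 + 2/3) = 11; numerator = 2(21/80) - 1(6/5) = -27/40; a_3 = (-27/40)/(11) = -27/440
  n = 4: D(4) = 4(4 + 2/3) = 56/3; numerator = 2(-27/440) - 1(21/80) = -339/880; a_4 = (-339/880)/(56/3) = -1017/49280
  n = 5: D(5) = 5(5 + 2/3) = 85/3; numerator = 2(-1017/49280) - 1(-27/440) = 9/448; a_5 = (9/448)/(85/3) = 27/38080

r = 1/3; a_0 = 1; a_1 = 6/5; a_2 = 21/80; a_3 = -27/440; a_4 = -1017/49280; a_5 = 27/38080


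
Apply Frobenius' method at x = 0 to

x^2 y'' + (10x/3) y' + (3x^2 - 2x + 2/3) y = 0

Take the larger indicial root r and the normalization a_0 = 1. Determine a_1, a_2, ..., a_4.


Write in Frobenius form y'' + (p(x)/x) y' + (q(x)/x^2) y = 0:
  p(x) = 10/3,  q(x) = 3x^2 - 2x + 2/3.
Indicial equation: r(r-1) + (10/3) r + (2/3) = 0 -> roots r_1 = -1/3, r_2 = -2.
Take r = r_1 = -1/3. Let y(x) = x^r sum_{n>=0} a_n x^n with a_0 = 1.
Substitute y = x^r sum a_n x^n and match x^{r+n}. The recurrence is
  D(n) a_n - 2 a_{n-1} + 3 a_{n-2} = 0,  where D(n) = (r+n)(r+n-1) + (10/3)(r+n) + (2/3).
  a_n = [2 a_{n-1} - 3 a_{n-2}] / D(n).
Since the indicial polynomial factors as (r - r_1)(r - r_2), D(n) = (r_1 + n - r_1)(r_1 + n - r_2) = n(n + 5/3).
Evaluating step by step (a_0 = 1):
  n = 1: D(1) = 1(1 + 5/3) = 8/3; numerator = 2(1) = 2; a_1 = (2)/(8/3) = 3/4
  n = 2: D(2) = 2(2 + 5/3) = 22/3; numerator = 2(3/4) - 3(1) = -3/2; a_2 = (-3/2)/(22/3) = -9/44
  n = 3: D(3) = 3(3 + 5/3) = 14; numerator = 2(-9/44) - 3(3/4) = -117/44; a_3 = (-117/44)/(14) = -117/616
  n = 4: D(4) = 4(4 + 5/3) = 68/3; numerator = 2(-117/616) - 3(-9/44) = 18/77; a_4 = (18/77)/(68/3) = 27/2618

r = -1/3; a_0 = 1; a_1 = 3/4; a_2 = -9/44; a_3 = -117/616; a_4 = 27/2618


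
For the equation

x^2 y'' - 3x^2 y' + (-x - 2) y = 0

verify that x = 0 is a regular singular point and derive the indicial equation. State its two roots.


Divide by x^2 to reach normal form y'' + P_1(x) y' + P_2(x) y = 0 with P_1(x) = -3 and P_2(x) = -1/x - 2/x^2.
x = 0 is a singular point because the y-coefficient -1/x - 2/x^2 has a pole at x = 0.
It is a regular singular point because x P_1(x) = p(x) = -3x and x^2 P_2(x) = q(x) = -x - 2 are polynomials, hence analytic at x = 0.
p(0) = 0,  q(0) = -2.
Indicial equation: r(r-1) + p(0) r + q(0) = 0, i.e. r^2 + (p(0) - 1) r + q(0) = 0, i.e. r^2 - 1 r - 2 = 0.
Discriminant: (-1)^2 - 4(-2) = 9, so r = (1 ± 3)/2.
Solving: r_1 = 2, r_2 = -1.

indicial: r^2 - 1 r - 2 = 0; roots r_1 = 2, r_2 = -1


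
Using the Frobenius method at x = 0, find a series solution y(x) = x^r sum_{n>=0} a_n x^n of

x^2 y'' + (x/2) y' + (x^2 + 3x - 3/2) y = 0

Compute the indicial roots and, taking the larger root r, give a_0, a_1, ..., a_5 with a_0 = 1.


Write in Frobenius form y'' + (p(x)/x) y' + (q(x)/x^2) y = 0:
  p(x) = 1/2,  q(x) = x^2 + 3x - 3/2.
Indicial equation: r(r-1) + (1/2) r + (-3/2) = 0 -> roots r_1 = 3/2, r_2 = -1.
Take r = r_1 = 3/2. Let y(x) = x^r sum_{n>=0} a_n x^n with a_0 = 1.
Substitute y = x^r sum a_n x^n and match x^{r+n}. The recurrence is
  D(n) a_n + 3 a_{n-1} + 1 a_{n-2} = 0,  where D(n) = (r+n)(r+n-1) + (1/2)(r+n) + (-3/2).
  a_n = [-3 a_{n-1} - 1 a_{n-2}] / D(n).
Since the indicial polynomial factors as (r - r_1)(r - r_2), D(n) = (r_1 + n - r_1)(r_1 + n - r_2) = n(n + 5/2).
Evaluating step by step (a_0 = 1):
  n = 1: D(1) = 1(1 + 5/2) = 7/2; numerator = -3(1) = -3; a_1 = (-3)/(7/2) = -6/7
  n = 2: D(2) = 2(2 + 5/2) = 9; numerator = -3(-6/7) - 1(1) = 11/7; a_2 = (11/7)/(9) = 11/63
  n = 3: D(3) = 3(3 + 5/2) = 33/2; numerator = -3(11/63) - 1(-6/7) = 1/3; a_3 = (1/3)/(33/2) = 2/99
  n = 4: D(4) = 4(4 + 5/2) = 26; numerator = -3(2/99) - 1(11/63) = -163/693; a_4 = (-163/693)/(26) = -163/18018
  n = 5: D(5) = 5(5 + 5/2) = 75/2; numerator = -3(-163/18018) - 1(2/99) = 125/18018; a_5 = (125/18018)/(75/2) = 5/27027

r = 3/2; a_0 = 1; a_1 = -6/7; a_2 = 11/63; a_3 = 2/99; a_4 = -163/18018; a_5 = 5/27027


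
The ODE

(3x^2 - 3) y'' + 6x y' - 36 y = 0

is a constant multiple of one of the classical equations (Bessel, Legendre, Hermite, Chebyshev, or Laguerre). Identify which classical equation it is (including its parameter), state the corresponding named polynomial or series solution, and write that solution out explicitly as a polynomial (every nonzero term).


All three coefficients share the factor -3; dividing through by -3 gives  (1 - x^2) y'' - 2x y' + 12 y = 0.
This matches the Legendre equation (1 - x^2) y'' - 2x y' + n(n+1) y = 0 (note the -2x y' term) with n(n+1) = 12, so n = 3; the polynomial solution is P_3(x).
With y = sum_k a_k x^k, matching x^k gives (k+2)(k+1) a_{k+2} = [k(k+1) - n(n+1)] a_k = (k - 3)(k + 4) a_k. The right side vanishes at k = 3, so the series with the parity of 3 terminates at degree 3.
Standard normalization (P_n(1) = 1): leading coefficient (2n)!/(2^n (n!)^2) = 720/(8*36) = 5/2, so a_3 = 5/2. Work downward with a_k = (k+1)(k+2) a_{k+2} / ((k - 3)(k + 4)):
  a_1 = (2)(3)(5/2) / ((1 - 3)(1 + 4)) = 15/(-10) = -3/2
Hence P_3(x) = 5 x^3/2 - 3 x/2.

P_3(x); series = 5 x^3/2 - 3 x/2


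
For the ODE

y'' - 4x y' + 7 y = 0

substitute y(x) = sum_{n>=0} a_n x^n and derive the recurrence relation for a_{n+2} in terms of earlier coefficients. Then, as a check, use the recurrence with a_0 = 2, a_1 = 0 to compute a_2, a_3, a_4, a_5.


Substitute y = sum_n a_n x^n.
y''(x) has coefficient (n+2)(n+1) a_{n+2} at x^n;
-4 x y'(x) has coefficient -4 n a_n at x^n (shift);
7 y(x) has coefficient 7 a_n at x^n.
Matching x^n: (n+2)(n+1) a_{n+2} + (-4n + 7) a_n = 0.
Thus a_{n+2} = (4n - 7) / ((n+1)(n+2)) * a_n.

Check with a_0 = 2, a_1 = 0 (apply the recurrence for n = 0, 1, 2, 3): a_0 = 2, a_1 = 0, a_2 = -7, a_3 = 0, a_4 = -7/12, a_5 = 0.

a_(n+2) = (4n - 7) / ((n+1)(n+2)) * a_n; check: a_0 = 2, a_1 = 0, a_2 = -7, a_3 = 0, a_4 = -7/12, a_5 = 0


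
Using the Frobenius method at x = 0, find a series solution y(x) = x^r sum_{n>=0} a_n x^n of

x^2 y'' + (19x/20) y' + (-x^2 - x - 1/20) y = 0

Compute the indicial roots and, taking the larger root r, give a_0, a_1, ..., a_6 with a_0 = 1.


Write in Frobenius form y'' + (p(x)/x) y' + (q(x)/x^2) y = 0:
  p(x) = 19/20,  q(x) = -x^2 - x - 1/20.
Indicial equation: r(r-1) + (19/20) r + (-1/20) = 0 -> roots r_1 = 1/4, r_2 = -1/5.
Take r = r_1 = 1/4. Let y(x) = x^r sum_{n>=0} a_n x^n with a_0 = 1.
Substitute y = x^r sum a_n x^n and match x^{r+n}. The recurrence is
  D(n) a_n - 1 a_{n-1} - 1 a_{n-2} = 0,  where D(n) = (r+n)(r+n-1) + (19/20)(r+n) + (-1/20).
  a_n = [1 a_{n-1} + 1 a_{n-2}] / D(n).
Since the indicial polynomial factors as (r - r_1)(r - r_2), D(n) = (r_1 + n - r_1)(r_1 + n - r_2) = n(n + 9/20).
Evaluating step by step (a_0 = 1):
  n = 1: D(1) = 1(1 + 9/20) = 29/20; numerator = 1(1) = 1; a_1 = (1)/(29/20) = 20/29
  n = 2: D(2) = 2(2 + 9/20) = 49/10; numerator = 1(20/29) + 1(1) = 49/29; a_2 = (49/29)/(49/10) = 10/29
  n = 3: D(3) = 3(3 + 9/20) = 207/20; numerator = 1(10/29) + 1(20/29) = 30/29; a_3 = (30/29)/(207/20) = 200/2001
  n = 4: D(4) = 4(4 + 9/20) = 89/5; numerator = 1(200/2001) + 1(10/29) = 890/2001; a_4 = (890/2001)/(89/5) = 50/2001
  n = 5: D(5) = 5(5 + 9/20) = 109/4; numerator = 1(50/2001) + 1(200/2001) = 250/2001; a_5 = (250/2001)/(109/4) = 1000/218109
  n = 6: D(6) = 6(6 + 9/20) = 387/10; numerator = 1(1000/218109) + 1(50/2001) = 2150/72703; a_6 = (2150/72703)/(387/10) = 500/654327

r = 1/4; a_0 = 1; a_1 = 20/29; a_2 = 10/29; a_3 = 200/2001; a_4 = 50/2001; a_5 = 1000/218109; a_6 = 500/654327


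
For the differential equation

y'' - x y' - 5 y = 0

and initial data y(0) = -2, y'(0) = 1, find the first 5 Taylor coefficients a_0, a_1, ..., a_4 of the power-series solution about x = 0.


Ansatz: y(x) = sum_{n>=0} a_n x^n, so y'(x) = sum_{n>=1} n a_n x^(n-1) and y''(x) = sum_{n>=2} n(n-1) a_n x^(n-2).
Substitute into P(x) y'' + Q(x) y' + R(x) y = 0 with P(x) = 1, Q(x) = -x, R(x) = -5, and match powers of x.
Initial conditions: a_0 = -2, a_1 = 1.
Setting the coefficient of each power of x to zero and solving order by order (substituting the coefficients already found):
  x^0: 2 a_2 - 5 a_0 = 0  ->  2 a_2 = 5 a_0 = -10  ->  a_2 = -5
  x^1: 6 a_3 - 6 a_1 = 0  ->  6 a_3 = 6 a_1 = 6  ->  a_3 = 1
  x^2: 12 a_4 - 7 a_2 = 0  ->  12 a_4 = 7 a_2 = -35  ->  a_4 = -35/12
Truncated series: y(x) = -2 + x - 5 x^2 + x^3 - (35/12) x^4 + O(x^5).

a_0 = -2; a_1 = 1; a_2 = -5; a_3 = 1; a_4 = -35/12


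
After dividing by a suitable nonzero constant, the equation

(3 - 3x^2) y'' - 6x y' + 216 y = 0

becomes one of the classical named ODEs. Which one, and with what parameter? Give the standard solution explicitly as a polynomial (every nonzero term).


All three coefficients share the factor 3; dividing through by 3 gives  (1 - x^2) y'' - 2x y' + 72 y = 0.
This matches the Legendre equation (1 - x^2) y'' - 2x y' + n(n+1) y = 0 (note the -2x y' term) with n(n+1) = 72, so n = 8; the polynomial solution is P_8(x).
With y = sum_k a_k x^k, matching x^k gives (k+2)(k+1) a_{k+2} = [k(k+1) - n(n+1)] a_k = (k - 8)(k + 9) a_k. The right side vanishes at k = 8, so the series with the parity of 8 terminates at degree 8.
Standard normalization (P_n(1) = 1): leading coefficient (2n)!/(2^n (n!)^2) = 20922789888000/(256*1625702400) = 6435/128, so a_8 = 6435/128. Work downward with a_k = (k+1)(k+2) a_{k+2} / ((k - 8)(k + 9)):
  a_6 = (7)(8)(6435/128) / ((6 - 8)(6 + 9)) = (45045/16)/(-30) = -3003/32
  a_4 = (5)(6)(-3003/32) / ((4 - 8)(4 + 9)) = (-45045/16)/(-52) = 3465/64
  a_2 = (3)(4)(3465/64) / ((2 - 8)(2 + 9)) = (10395/16)/(-66) = -315/32
  a_0 = (1)(2)(-315/32) / ((0 - 8)(0 + 9)) = (-315/16)/(-72) = 35/128
Hence P_8(x) = 6435 x^8/128 - 3003 x^6/32 + 3465 x^4/64 - 315 x^2/32 + 35/128.

P_8(x); series = 6435 x^8/128 - 3003 x^6/32 + 3465 x^4/64 - 315 x^2/32 + 35/128


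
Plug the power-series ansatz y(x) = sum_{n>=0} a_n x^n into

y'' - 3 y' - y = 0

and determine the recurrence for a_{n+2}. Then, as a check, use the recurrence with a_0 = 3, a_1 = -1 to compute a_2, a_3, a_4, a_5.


Substitute y = sum_n a_n x^n.
y''(x) has coefficient (n+2)(n+1) a_{n+2} at x^n;
-3 y'(x) has coefficient -3 (n+1) a_{n+1} at x^n;
-y(x) has coefficient -1 a_n at x^n.
Matching x^n: (n+2)(n+1) a_{n+2} - 3 (n+1) a_{n+1} - 1 a_n = 0.
Thus a_{n+2} = [3 (n+1) a_{n+1} + 1 a_n] / ((n+1)(n+2)).

Check with a_0 = 3, a_1 = -1 (apply the recurrence for n = 0, 1, 2, 3): a_0 = 3, a_1 = -1, a_2 = 0, a_3 = -1/6, a_4 = -1/8, a_5 = -1/12.

a_(n+2) = [3 (n+1) a_(n+1) + 1 a_n] / ((n+1)(n+2)); check: a_0 = 3, a_1 = -1, a_2 = 0, a_3 = -1/6, a_4 = -1/8, a_5 = -1/12


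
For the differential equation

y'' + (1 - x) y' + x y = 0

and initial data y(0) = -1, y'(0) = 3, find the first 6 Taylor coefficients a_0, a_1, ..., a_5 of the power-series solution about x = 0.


Ansatz: y(x) = sum_{n>=0} a_n x^n, so y'(x) = sum_{n>=1} n a_n x^(n-1) and y''(x) = sum_{n>=2} n(n-1) a_n x^(n-2).
Substitute into P(x) y'' + Q(x) y' + R(x) y = 0 with P(x) = 1, Q(x) = 1 - x, R(x) = x, and match powers of x.
Initial conditions: a_0 = -1, a_1 = 3.
Setting the coefficient of each power of x to zero and solving order by order (substituting the coefficients already found):
  x^0: 2 a_2 + a_1 = 0  ->  2 a_2 = -a_1 = -3  ->  a_2 = -3/2
  x^1: 6 a_3 + 2 a_2 - a_1 + a_0 = 0  ->  6 a_3 = -2 a_2 + a_1 - a_0 = 7  ->  a_3 = 7/6
  x^2: 12 a_4 + 3 a_3 - 2 a_2 + a_1 = 0  ->  12 a_4 = -3 a_3 + 2 a_2 - a_1 = -19/2  ->  a_4 = -19/24
  x^3: 20 a_5 + 4 a_4 - 3 a_3 + a_2 = 0  ->  20 a_5 = -4 a_4 + 3 a_3 - a_2 = 49/6  ->  a_5 = 49/120
Truncated series: y(x) = -1 + 3 x - (3/2) x^2 + (7/6) x^3 - (19/24) x^4 + (49/120) x^5 + O(x^6).

a_0 = -1; a_1 = 3; a_2 = -3/2; a_3 = 7/6; a_4 = -19/24; a_5 = 49/120


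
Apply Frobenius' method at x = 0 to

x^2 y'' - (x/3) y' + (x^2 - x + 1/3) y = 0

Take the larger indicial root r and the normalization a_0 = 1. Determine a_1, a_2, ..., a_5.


Write in Frobenius form y'' + (p(x)/x) y' + (q(x)/x^2) y = 0:
  p(x) = -1/3,  q(x) = x^2 - x + 1/3.
Indicial equation: r(r-1) + (-1/3) r + (1/3) = 0 -> roots r_1 = 1, r_2 = 1/3.
Take r = r_1 = 1. Let y(x) = x^r sum_{n>=0} a_n x^n with a_0 = 1.
Substitute y = x^r sum a_n x^n and match x^{r+n}. The recurrence is
  D(n) a_n - 1 a_{n-1} + 1 a_{n-2} = 0,  where D(n) = (r+n)(r+n-1) + (-1/3)(r+n) + (1/3).
  a_n = [1 a_{n-1} - 1 a_{n-2}] / D(n).
Since the indicial polynomial factors as (r - r_1)(r - r_2), D(n) = (r_1 + n - r_1)(r_1 + n - r_2) = n(n + 2/3).
Evaluating step by step (a_0 = 1):
  n = 1: D(1) = 1(1 + 2/3) = 5/3; numerator = 1(1) = 1; a_1 = (1)/(5/3) = 3/5
  n = 2: D(2) = 2(2 + 2/3) = 16/3; numerator = 1(3/5) - 1(1) = -2/5; a_2 = (-2/5)/(16/3) = -3/40
  n = 3: D(3) = 3(3 + 2/3) = 11; numerator = 1(-3/40) - 1(3/5) = -27/40; a_3 = (-27/40)/(11) = -27/440
  n = 4: D(4) = 4(4 + 2/3) = 56/3; numerator = 1(-27/440) - 1(-3/40) = 3/220; a_4 = (3/220)/(56/3) = 9/12320
  n = 5: D(5) = 5(5 + 2/3) = 85/3; numerator = 1(9/12320) - 1(-27/440) = 153/2464; a_5 = (153/2464)/(85/3) = 27/12320

r = 1; a_0 = 1; a_1 = 3/5; a_2 = -3/40; a_3 = -27/440; a_4 = 9/12320; a_5 = 27/12320


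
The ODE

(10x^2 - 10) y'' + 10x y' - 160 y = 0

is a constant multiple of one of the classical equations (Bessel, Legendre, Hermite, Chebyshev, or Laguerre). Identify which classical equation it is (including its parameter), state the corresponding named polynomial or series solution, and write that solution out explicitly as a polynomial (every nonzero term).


All three coefficients share the factor -10; dividing through by -10 gives  (1 - x^2) y'' - x y' + 16 y = 0.
This matches the Chebyshev equation (1 - x^2) y'' - x y' + n^2 y = 0 (note the -x y' term, not -2x y') with n^2 = 16, so n = 4; the polynomial solution is T_4(x).
With y = sum_k a_k x^k, matching x^k gives (k+2)(k+1) a_{k+2} = (k^2 - n^2) a_k = (k - 4)(k + 4) a_k. The right side vanishes at k = 4, so the series with the parity of 4 terminates at degree 4.
Standard normalization: leading coefficient of T_n is 2^(n-1), so a_4 = 2^3 = 8. Work downward with a_k = (k+1)(k+2) a_{k+2} / ((k - 4)(k + 4)):
  a_2 = (3)(4)(8) / ((2 - 4)(2 + 4)) = 96/(-12) = -8
  a_0 = (1)(2)(-8) / ((0 - 4)(0 + 4)) = -16/(-16) = 1
Hence T_4(x) = 8 x^4 - 8 x^2 + 1.

T_4(x); series = 8 x^4 - 8 x^2 + 1


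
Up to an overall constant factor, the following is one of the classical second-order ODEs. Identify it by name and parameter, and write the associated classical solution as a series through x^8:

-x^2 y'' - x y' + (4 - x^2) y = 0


All three coefficients share the factor -1; dividing through by -1 gives  x^2 y'' + x y' + (x^2 - 4) y = 0.
This matches the Bessel equation x^2 y'' + x y' + (x^2 - nu^2) y = 0 with nu^2 = 4, so nu = 2; the solution bounded at x = 0 is J_2(x).
Frobenius at x = 0: indicial roots ±nu; for r = nu the recurrence k(k + 2nu) c_k = -c_{k-2} gives the standard series J_nu(x) = sum_{k>=0} (-1)^k / (k! (k+nu)!) (x/2)^(2k+nu). Evaluate the first 4 terms:
  k = 0: (-1)^0 / (0! * 2! * 2^2) x^2 = 1/(1*2*4) x^2 = (1/8) x^2
  k = 1: (-1)^1 / (1! * 3! * 2^4) x^4 = -1/(1*6*16) x^4 = (-1/96) x^4
  k = 2: (-1)^2 / (2! * 4! * 2^6) x^6 = 1/(2*24*64) x^6 = (1/3072) x^6
  k = 3: (-1)^3 / (3! * 5! * 2^8) x^8 = -1/(6*120*256) x^8 = (-1/184320) x^8
Hence J_2(x) = -x^8/184320 + x^6/3072 - x^4/96 + x^2/8 + ....

J_2(x); series = -x^8/184320 + x^6/3072 - x^4/96 + x^2/8


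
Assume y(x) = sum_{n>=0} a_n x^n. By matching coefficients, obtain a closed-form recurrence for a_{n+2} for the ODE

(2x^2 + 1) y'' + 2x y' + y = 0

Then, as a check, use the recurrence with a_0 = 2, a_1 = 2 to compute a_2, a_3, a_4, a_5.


Substitute y = sum_n a_n x^n.
(1 + 2 x^2) y'' contributes (n+2)(n+1) a_{n+2} + 2 n(n-1) a_n at x^n.
2 x y'(x) contributes 2 n a_n at x^n.
y(x) contributes 1 a_n at x^n.
Matching x^n: (n+2)(n+1) a_{n+2} + (2 n(n-1) + 2 n + 1) a_n = 0.
Thus a_{n+2} = (-2 n(n-1) - 2 n - 1) / ((n+1)(n+2)) * a_n.

Check with a_0 = 2, a_1 = 2 (apply the recurrence for n = 0, 1, 2, 3): a_0 = 2, a_1 = 2, a_2 = -1, a_3 = -1, a_4 = 3/4, a_5 = 19/20.

a_(n+2) = (-2 n(n-1) - 2 n - 1) / ((n+1)(n+2)) * a_n; check: a_0 = 2, a_1 = 2, a_2 = -1, a_3 = -1, a_4 = 3/4, a_5 = 19/20


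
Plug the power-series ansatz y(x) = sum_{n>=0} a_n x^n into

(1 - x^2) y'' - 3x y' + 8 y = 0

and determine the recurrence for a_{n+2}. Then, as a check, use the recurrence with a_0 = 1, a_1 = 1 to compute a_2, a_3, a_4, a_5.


Substitute y = sum_n a_n x^n.
(1 - 1 x^2) y'' contributes (n+2)(n+1) a_{n+2} - n(n-1) a_n at x^n.
-3 x y'(x) contributes -3 n a_n at x^n.
8 y(x) contributes 8 a_n at x^n.
Matching x^n: (n+2)(n+1) a_{n+2} + (-n(n-1) - 3 n + 8) a_n = 0.
Thus a_{n+2} = (n(n-1) + 3 n - 8) / ((n+1)(n+2)) * a_n.

Check with a_0 = 1, a_1 = 1 (apply the recurrence for n = 0, 1, 2, 3): a_0 = 1, a_1 = 1, a_2 = -4, a_3 = -5/6, a_4 = 0, a_5 = -7/24.

a_(n+2) = (n(n-1) + 3 n - 8) / ((n+1)(n+2)) * a_n; check: a_0 = 1, a_1 = 1, a_2 = -4, a_3 = -5/6, a_4 = 0, a_5 = -7/24


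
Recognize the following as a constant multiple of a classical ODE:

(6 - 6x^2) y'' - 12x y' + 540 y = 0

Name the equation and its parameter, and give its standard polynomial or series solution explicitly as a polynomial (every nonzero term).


All three coefficients share the factor 6; dividing through by 6 gives  (1 - x^2) y'' - 2x y' + 90 y = 0.
This matches the Legendre equation (1 - x^2) y'' - 2x y' + n(n+1) y = 0 (note the -2x y' term) with n(n+1) = 90, so n = 9; the polynomial solution is P_9(x).
With y = sum_k a_k x^k, matching x^k gives (k+2)(k+1) a_{k+2} = [k(k+1) - n(n+1)] a_k = (k - 9)(k + 10) a_k. The right side vanishes at k = 9, so the series with the parity of 9 terminates at degree 9.
Standard normalization (P_n(1) = 1): leading coefficient (2n)!/(2^n (n!)^2) = 6402373705728000/(512*131681894400) = 12155/128, so a_9 = 12155/128. Work downward with a_k = (k+1)(k+2) a_{k+2} / ((k - 9)(k + 10)):
  a_7 = (8)(9)(12155/128) / ((7 - 9)(7 + 10)) = (109395/16)/(-34) = -6435/32
  a_5 = (6)(7)(-6435/32) / ((5 - 9)(5 + 10)) = (-135135/16)/(-60) = 9009/64
  a_3 = (4)(5)(9009/64) / ((3 - 9)(3 + 10)) = (45045/16)/(-78) = -1155/32
  a_1 = (2)(3)(-1155/32) / ((1 - 9)(1 + 10)) = (-3465/16)/(-88) = 315/128
Hence P_9(x) = 12155 x^9/128 - 6435 x^7/32 + 9009 x^5/64 - 1155 x^3/32 + 315 x/128.

P_9(x); series = 12155 x^9/128 - 6435 x^7/32 + 9009 x^5/64 - 1155 x^3/32 + 315 x/128


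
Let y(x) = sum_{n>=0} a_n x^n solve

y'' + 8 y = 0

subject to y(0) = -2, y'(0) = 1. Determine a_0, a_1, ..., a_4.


Ansatz: y(x) = sum_{n>=0} a_n x^n, so y'(x) = sum_{n>=1} n a_n x^(n-1) and y''(x) = sum_{n>=2} n(n-1) a_n x^(n-2).
Substitute into P(x) y'' + Q(x) y' + R(x) y = 0 with P(x) = 1, Q(x) = 0, R(x) = 8, and match powers of x.
Initial conditions: a_0 = -2, a_1 = 1.
Setting the coefficient of each power of x to zero and solving order by order (substituting the coefficients already found):
  x^0: 2 a_2 + 8 a_0 = 0  ->  2 a_2 = -8 a_0 = 16  ->  a_2 = 8
  x^1: 6 a_3 + 8 a_1 = 0  ->  6 a_3 = -8 a_1 = -8  ->  a_3 = -4/3
  x^2: 12 a_4 + 8 a_2 = 0  ->  12 a_4 = -8 a_2 = -64  ->  a_4 = -16/3
Truncated series: y(x) = -2 + x + 8 x^2 - (4/3) x^3 - (16/3) x^4 + O(x^5).

a_0 = -2; a_1 = 1; a_2 = 8; a_3 = -4/3; a_4 = -16/3


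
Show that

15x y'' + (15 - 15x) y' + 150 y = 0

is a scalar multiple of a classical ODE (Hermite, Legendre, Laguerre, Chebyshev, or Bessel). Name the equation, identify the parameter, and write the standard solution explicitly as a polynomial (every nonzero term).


All three coefficients share the factor 15; dividing through by 15 gives  x y'' + (1 - x) y' + 10 y = 0.
This matches the Laguerre equation x y'' + (1 - x) y' + n y = 0 with n = 10; the polynomial solution is L_10(x).
With y = sum_k a_k x^k, matching x^k gives (k+1)k a_{k+1} + (k+1) a_{k+1} - k a_k + n a_k = 0, i.e. (k+1)^2 a_{k+1} = (k - n) a_k = (k - 10) a_k. The right side vanishes at k = 10, so the series terminates at degree 10.
Standard normalization L_n(0) = 1 gives a_0 = 1. Work upward with a_{k+1} = (k - 10) a_k / (k+1)^2:
  a_1 = (0 - 10)(1) / 1^2 = -10/1 = -10
  a_2 = (1 - 10)(-10) / 2^2 = 90/4 = 45/2
  a_3 = (2 - 10)(45/2) / 3^2 = -180/9 = -20
  a_4 = (3 - 10)(-20) / 4^2 = 140/16 = 35/4
  a_5 = (4 - 10)(35/4) / 5^2 = (-105/2)/25 = -21/10
  a_6 = (5 - 10)(-21/10) / 6^2 = (21/2)/36 = 7/24
  a_7 = (6 - 10)(7/24) / 7^2 = (-7/6)/49 = -1/42
  a_8 = (7 - 10)(-1/42) / 8^2 = (1/14)/64 = 1/896
  a_9 = (8 - 10)(1/896) / 9^2 = (-1/448)/81 = -1/36288
  a_10 = (9 - 10)(-1/36288) / 10^2 = (1/36288)/100 = 1/3628800
Hence L_10(x) = x^10/3628800 - x^9/36288 + x^8/896 - x^7/42 + 7 x^6/24 - 21 x^5/10 + 35 x^4/4 - 20 x^3 + 45 x^2/2 - 10 x + 1.

L_10(x); series = x^10/3628800 - x^9/36288 + x^8/896 - x^7/42 + 7 x^6/24 - 21 x^5/10 + 35 x^4/4 - 20 x^3 + 45 x^2/2 - 10 x + 1


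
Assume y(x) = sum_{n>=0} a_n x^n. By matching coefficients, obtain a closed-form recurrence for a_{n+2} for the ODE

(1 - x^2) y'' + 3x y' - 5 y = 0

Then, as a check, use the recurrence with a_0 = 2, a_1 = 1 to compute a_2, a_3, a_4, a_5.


Substitute y = sum_n a_n x^n.
(1 - 1 x^2) y'' contributes (n+2)(n+1) a_{n+2} - n(n-1) a_n at x^n.
3 x y'(x) contributes 3 n a_n at x^n.
-5 y(x) contributes -5 a_n at x^n.
Matching x^n: (n+2)(n+1) a_{n+2} + (-n(n-1) + 3 n - 5) a_n = 0.
Thus a_{n+2} = (n(n-1) - 3 n + 5) / ((n+1)(n+2)) * a_n.

Check with a_0 = 2, a_1 = 1 (apply the recurrence for n = 0, 1, 2, 3): a_0 = 2, a_1 = 1, a_2 = 5, a_3 = 1/3, a_4 = 5/12, a_5 = 1/30.

a_(n+2) = (n(n-1) - 3 n + 5) / ((n+1)(n+2)) * a_n; check: a_0 = 2, a_1 = 1, a_2 = 5, a_3 = 1/3, a_4 = 5/12, a_5 = 1/30
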